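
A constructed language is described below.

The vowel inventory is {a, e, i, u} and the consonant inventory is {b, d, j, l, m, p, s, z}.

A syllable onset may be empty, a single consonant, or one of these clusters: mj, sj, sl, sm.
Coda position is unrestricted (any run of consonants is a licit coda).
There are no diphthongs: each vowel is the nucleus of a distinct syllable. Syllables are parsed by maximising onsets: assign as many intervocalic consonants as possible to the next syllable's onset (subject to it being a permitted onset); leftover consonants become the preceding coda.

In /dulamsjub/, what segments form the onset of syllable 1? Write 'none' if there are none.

d

Vowels present: u, a, u; each is a nucleus, giving 3 syllables.
σ1/σ2 boundary: /l/ is a single consonant, so it becomes the next onset.
σ2/σ3 boundary: /msj/ — longest licit onset from the right is /sj/, leaving /m/ as coda.
Putting it together: du.lam.sjub.
Syllable 1 is /du/: onset /d/, nucleus /u/, coda ∅.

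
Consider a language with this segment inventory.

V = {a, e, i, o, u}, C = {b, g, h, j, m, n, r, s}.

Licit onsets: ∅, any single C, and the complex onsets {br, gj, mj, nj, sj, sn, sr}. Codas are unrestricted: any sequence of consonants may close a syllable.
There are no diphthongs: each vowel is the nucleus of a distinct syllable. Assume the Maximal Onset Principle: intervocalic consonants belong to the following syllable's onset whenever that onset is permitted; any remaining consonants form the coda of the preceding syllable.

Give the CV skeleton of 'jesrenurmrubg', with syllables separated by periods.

Nuclei (vowels): e, e, u, u → 4 syllables.
/e…e/ gap (V1→V2): /sr/ — entire cluster is a permitted onset → onset /sr/, coda ∅.
/e…u/ gap (V2→V3): /n/ is a single consonant, so it becomes the next onset.
/u…u/ gap (V3→V4): /rmr/; trying suffixes from longest down, /r/ is the first permitted one, so coda /rm/ | onset /r/.
Syllabification: je.sre.nurm.rubg.
Mapping each syllable to C/V: /je/ → CV, /sre/ → CCV, /nurm/ → CVCC, /rubg/ → CVCC.

CV.CCV.CVCC.CVCC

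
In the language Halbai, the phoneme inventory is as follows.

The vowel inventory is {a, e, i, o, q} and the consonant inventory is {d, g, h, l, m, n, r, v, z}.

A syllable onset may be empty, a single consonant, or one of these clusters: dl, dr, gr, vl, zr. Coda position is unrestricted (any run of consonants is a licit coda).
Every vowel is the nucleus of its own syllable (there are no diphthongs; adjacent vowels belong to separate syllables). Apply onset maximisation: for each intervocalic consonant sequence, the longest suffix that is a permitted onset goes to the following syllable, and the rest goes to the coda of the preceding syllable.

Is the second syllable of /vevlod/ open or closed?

Nuclei (vowels): e, o → 2 syllables.
σ1/σ2 boundary: /vl/ — entire cluster is a permitted onset → onset /vl/, coda ∅.
Result: ve.vlod.
Syllable 2 is /vlod/ with coda /d/, so it is closed.

closed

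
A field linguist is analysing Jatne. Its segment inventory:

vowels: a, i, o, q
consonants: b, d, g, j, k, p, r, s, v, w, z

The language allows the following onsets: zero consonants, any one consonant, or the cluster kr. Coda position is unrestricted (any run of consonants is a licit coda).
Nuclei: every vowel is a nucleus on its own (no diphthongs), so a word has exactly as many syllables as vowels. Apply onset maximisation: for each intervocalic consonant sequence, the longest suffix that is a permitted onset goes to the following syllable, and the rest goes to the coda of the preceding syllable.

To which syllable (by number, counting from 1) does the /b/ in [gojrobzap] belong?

Vowels present: o, o, a; each is a nucleus, giving 3 syllables.
σ1/σ2 boundary: /jr/ — longest licit onset from the right is /r/, leaving /j/ as coda.
σ2/σ3 boundary: /bz/ splits as /b/ + /z/ (/z/ is the longest suffix that is a licit onset).
So the parse is goj.rob.zap.
The /b/ is in the coda of syllable 2 (/rob/).

2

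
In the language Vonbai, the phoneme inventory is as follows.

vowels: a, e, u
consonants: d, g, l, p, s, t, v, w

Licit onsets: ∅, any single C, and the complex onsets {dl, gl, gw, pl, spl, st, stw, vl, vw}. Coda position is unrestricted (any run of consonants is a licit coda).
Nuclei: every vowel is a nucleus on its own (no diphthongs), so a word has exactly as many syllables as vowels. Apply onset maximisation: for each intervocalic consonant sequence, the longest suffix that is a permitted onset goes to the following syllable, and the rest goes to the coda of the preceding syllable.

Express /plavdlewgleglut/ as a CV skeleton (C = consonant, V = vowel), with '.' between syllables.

Vowels present: a, e, e, u; each is a nucleus, giving 4 syllables.
Between /a/ (V1) and /e/ (V2): /vdl/ — longest licit onset from the right is /dl/, leaving /v/ as coda.
Between /e/ (V2) and /e/ (V3): /wgl/ splits as /w/ + /gl/ (/gl/ is the longest suffix that is a licit onset).
Between /e/ (V3) and /u/ (V4): cluster /gl/ — /gl/ is itself a permitted onset, so the whole cluster goes right; preceding coda = ∅.
Syllabification: plav.dlew.gle.glut.
Mapping each syllable to C/V: /plav/ → CCVC, /dlew/ → CCVC, /gle/ → CCV, /glut/ → CCVC.

CCVC.CCVC.CCV.CCVC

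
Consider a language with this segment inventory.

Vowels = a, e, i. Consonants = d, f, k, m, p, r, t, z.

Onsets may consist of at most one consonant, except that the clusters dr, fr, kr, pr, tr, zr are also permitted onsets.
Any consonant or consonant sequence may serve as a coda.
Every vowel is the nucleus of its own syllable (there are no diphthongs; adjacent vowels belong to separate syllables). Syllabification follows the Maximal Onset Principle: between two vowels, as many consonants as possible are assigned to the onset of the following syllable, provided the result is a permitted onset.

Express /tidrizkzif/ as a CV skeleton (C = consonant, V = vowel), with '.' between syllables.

Vowels present: i, i, i; each is a nucleus, giving 3 syllables.
/i…i/ gap (V1→V2): /dr/ — entire cluster is a permitted onset → onset /dr/, coda ∅.
/i…i/ gap (V2→V3): cluster /zkz/ — the longest permitted-onset suffix is /z/; onset = /z/, preceding coda = /zk/.
Syllabification: ti.drizk.zif.
Mapping each syllable to C/V: /ti/ → CV, /drizk/ → CCVCC, /zif/ → CVC.

CV.CCVCC.CVC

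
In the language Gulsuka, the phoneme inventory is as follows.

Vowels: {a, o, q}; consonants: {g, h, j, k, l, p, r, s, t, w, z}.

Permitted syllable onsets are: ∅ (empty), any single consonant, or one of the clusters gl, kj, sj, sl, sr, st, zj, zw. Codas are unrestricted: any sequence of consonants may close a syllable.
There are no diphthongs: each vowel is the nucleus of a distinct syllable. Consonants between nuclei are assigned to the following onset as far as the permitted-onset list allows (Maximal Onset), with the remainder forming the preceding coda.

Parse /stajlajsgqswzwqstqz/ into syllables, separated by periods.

The vowels are a, a, q, q, q — 5 nuclei, so 5 syllables.
V1 /a/ – V2 /a/: cluster /jl/ — the longest permitted-onset suffix is /l/; onset = /l/, preceding coda = /j/.
V2 /a/ – V3 /q/: cluster /jsg/ — the longest permitted-onset suffix is /g/; onset = /g/, preceding coda = /js/.
V3 /q/ – V4 /q/: /swzw/; trying suffixes from longest down, /zw/ is the first permitted one, so coda /sw/ | onset /zw/.
V4 /q/ – V5 /q/: cluster /st/ — /st/ is itself a permitted onset, so the whole cluster goes right; preceding coda = ∅.

staj.lajs.gqsw.zwq.stqz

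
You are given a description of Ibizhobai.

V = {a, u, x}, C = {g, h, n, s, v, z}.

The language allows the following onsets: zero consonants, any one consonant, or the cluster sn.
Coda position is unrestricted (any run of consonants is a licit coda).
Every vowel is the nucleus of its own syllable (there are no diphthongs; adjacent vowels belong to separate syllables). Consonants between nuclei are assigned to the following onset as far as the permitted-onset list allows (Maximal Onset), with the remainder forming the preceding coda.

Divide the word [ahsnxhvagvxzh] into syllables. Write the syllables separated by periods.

ah.snxh.vag.vxzh

The vowels are a, x, a, x — 4 nuclei, so 4 syllables.
/a…x/ gap (V1→V2): /hsn/; trying suffixes from longest down, /sn/ is the first permitted one, so coda /h/ | onset /sn/.
/x…a/ gap (V2→V3): /hv/; trying suffixes from longest down, /v/ is the first permitted one, so coda /h/ | onset /v/.
/a…x/ gap (V3→V4): /gv/ splits as /g/ + /v/ (/v/ is the longest suffix that is a licit onset).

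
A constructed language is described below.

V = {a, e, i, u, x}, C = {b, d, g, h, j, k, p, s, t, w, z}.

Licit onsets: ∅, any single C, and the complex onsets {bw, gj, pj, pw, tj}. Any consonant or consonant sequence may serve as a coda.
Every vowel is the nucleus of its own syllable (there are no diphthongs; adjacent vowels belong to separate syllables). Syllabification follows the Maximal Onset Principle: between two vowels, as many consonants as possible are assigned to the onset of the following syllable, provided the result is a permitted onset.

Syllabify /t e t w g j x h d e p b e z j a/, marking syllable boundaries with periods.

tetw.gjxh.dep.bez.ja

Nuclei (vowels): e, x, e, e, a → 5 syllables.
V1 /e/ – V2 /x/: /twgj/ — longest licit onset from the right is /gj/, leaving /tw/ as coda.
V2 /x/ – V3 /e/: cluster /hd/ — the longest permitted-onset suffix is /d/; onset = /d/, preceding coda = /h/.
V3 /e/ – V4 /e/: /pb/ — longest licit onset from the right is /b/, leaving /p/ as coda.
V4 /e/ – V5 /a/: /zj/ — longest licit onset from the right is /j/, leaving /z/ as coda.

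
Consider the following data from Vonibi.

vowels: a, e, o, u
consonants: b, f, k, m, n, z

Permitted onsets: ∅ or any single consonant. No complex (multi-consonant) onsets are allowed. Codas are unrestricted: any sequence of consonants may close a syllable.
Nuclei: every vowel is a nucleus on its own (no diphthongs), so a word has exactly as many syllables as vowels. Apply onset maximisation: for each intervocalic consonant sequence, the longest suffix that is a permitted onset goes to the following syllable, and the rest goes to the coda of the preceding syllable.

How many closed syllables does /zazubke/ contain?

1

The vowels are a, u, e — 3 nuclei, so 3 syllables.
/a…u/ gap (V1→V2): /z/ → onset of the next syllable (single consonants are always licit onsets).
/u…e/ gap (V2→V3): /bk/; trying suffixes from longest down, /k/ is the first permitted one, so coda /b/ | onset /k/.
So the parse is za.zub.ke.
Classifying each syllable: /za/ (open), /zub/ (closed), /ke/ (open).
Closed syllables: 1.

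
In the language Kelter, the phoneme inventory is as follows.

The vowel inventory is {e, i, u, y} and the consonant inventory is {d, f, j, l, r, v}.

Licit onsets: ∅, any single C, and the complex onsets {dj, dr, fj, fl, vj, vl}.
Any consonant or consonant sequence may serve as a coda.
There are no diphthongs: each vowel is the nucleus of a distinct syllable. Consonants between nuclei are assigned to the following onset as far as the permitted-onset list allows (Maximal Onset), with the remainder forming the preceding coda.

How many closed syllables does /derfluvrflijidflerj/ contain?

The vowels are e, u, i, i, e — 5 nuclei, so 5 syllables.
σ1/σ2 boundary: /rfl/ splits as /r/ + /fl/ (/fl/ is the longest suffix that is a licit onset).
σ2/σ3 boundary: /vrfl/ — longest licit onset from the right is /fl/, leaving /vr/ as coda.
σ3/σ4 boundary: just /j/ — single C goes to the following onset.
σ4/σ5 boundary: /dfl/ splits as /d/ + /fl/ (/fl/ is the longest suffix that is a licit onset).
Result: der.fluvr.fli.jid.flerj.
Classifying each syllable: /der/ (closed), /fluvr/ (closed), /fli/ (open), /jid/ (closed), /flerj/ (closed).
Closed syllables: 4.

4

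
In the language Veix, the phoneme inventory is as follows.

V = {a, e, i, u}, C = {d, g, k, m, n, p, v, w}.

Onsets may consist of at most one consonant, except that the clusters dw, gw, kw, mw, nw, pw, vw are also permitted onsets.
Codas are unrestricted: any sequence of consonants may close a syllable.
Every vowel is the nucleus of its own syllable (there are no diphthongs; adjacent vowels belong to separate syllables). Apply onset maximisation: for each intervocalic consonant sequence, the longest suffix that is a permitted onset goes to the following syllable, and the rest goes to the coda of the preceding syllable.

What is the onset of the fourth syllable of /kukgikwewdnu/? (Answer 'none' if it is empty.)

The vowels are u, i, e, u — 4 nuclei, so 4 syllables.
σ1/σ2 boundary: /kg/; trying suffixes from longest down, /g/ is the first permitted one, so coda /k/ | onset /g/.
σ2/σ3 boundary: cluster /kw/ — /kw/ is itself a permitted onset, so the whole cluster goes right; preceding coda = ∅.
σ3/σ4 boundary: /wdn/ splits as /wd/ + /n/ (/n/ is the longest suffix that is a licit onset).
Result: kuk.gi.kwewd.nu.
Syllable 4 is /nu/: onset /n/, nucleus /u/, coda ∅.

n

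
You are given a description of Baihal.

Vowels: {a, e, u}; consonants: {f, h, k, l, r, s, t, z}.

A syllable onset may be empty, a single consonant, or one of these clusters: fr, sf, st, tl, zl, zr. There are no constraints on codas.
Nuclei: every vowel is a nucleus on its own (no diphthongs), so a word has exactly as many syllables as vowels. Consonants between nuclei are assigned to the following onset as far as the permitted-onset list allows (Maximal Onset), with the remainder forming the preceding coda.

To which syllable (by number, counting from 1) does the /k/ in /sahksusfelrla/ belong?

1

Vowels present: a, u, e, a; each is a nucleus, giving 4 syllables.
/a…u/ gap (V1→V2): /hks/; trying suffixes from longest down, /s/ is the first permitted one, so coda /hk/ | onset /s/.
/u…e/ gap (V2→V3): /sf/ is a licit onset in full, so it all attaches to the next syllable.
/e…a/ gap (V3→V4): /lrl/ splits as /lr/ + /l/ (/l/ is the longest suffix that is a licit onset).
Syllabification: sahk.su.sfelr.la.
The /k/ is in the coda of syllable 1 (/sahk/).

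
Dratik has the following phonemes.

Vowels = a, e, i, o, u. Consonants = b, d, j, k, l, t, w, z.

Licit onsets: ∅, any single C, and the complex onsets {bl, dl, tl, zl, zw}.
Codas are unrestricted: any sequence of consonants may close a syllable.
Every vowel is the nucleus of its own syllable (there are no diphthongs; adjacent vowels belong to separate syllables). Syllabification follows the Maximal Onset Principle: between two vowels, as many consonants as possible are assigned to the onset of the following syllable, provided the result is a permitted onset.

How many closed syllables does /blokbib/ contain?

Nuclei (vowels): o, i → 2 syllables.
σ1/σ2 boundary: /kb/ — longest licit onset from the right is /b/, leaving /k/ as coda.
So the parse is blok.bib.
Classifying each syllable: /blok/ (closed), /bib/ (closed).
Closed syllables: 2.

2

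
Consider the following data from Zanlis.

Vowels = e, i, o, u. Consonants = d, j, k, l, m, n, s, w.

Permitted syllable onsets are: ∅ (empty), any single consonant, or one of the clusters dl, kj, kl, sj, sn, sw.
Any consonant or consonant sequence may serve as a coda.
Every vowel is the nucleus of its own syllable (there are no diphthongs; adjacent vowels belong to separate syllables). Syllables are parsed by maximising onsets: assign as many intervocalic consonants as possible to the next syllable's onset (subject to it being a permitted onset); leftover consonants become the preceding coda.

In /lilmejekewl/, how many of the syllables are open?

Vowels present: i, e, e, e; each is a nucleus, giving 4 syllables.
V1 /i/ – V2 /e/: /lm/ splits as /l/ + /m/ (/m/ is the longest suffix that is a licit onset).
V2 /e/ – V3 /e/: just /j/ — single C goes to the following onset.
V3 /e/ – V4 /e/: /k/ → onset of the next syllable (single consonants are always licit onsets).
So the parse is lil.me.je.kewl.
Classifying each syllable: /lil/ (closed), /me/ (open), /je/ (open), /kewl/ (closed).
Open syllables: 2.

2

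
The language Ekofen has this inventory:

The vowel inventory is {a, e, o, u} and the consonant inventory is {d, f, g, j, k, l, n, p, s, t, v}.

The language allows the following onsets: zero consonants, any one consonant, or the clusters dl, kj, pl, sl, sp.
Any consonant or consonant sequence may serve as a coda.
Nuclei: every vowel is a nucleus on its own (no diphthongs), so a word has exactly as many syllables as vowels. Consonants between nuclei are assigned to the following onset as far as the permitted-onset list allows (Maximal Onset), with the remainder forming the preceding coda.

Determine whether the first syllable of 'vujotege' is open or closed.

open

Vowels present: u, o, e, e; each is a nucleus, giving 4 syllables.
σ1/σ2 boundary: /j/ → onset of the next syllable (single consonants are always licit onsets).
σ2/σ3 boundary: /t/ is a single consonant, so it becomes the next onset.
σ3/σ4 boundary: /g/ → onset of the next syllable (single consonants are always licit onsets).
Syllabification: vu.jo.te.ge.
Syllable 1 is /vu/; it ends in its nucleus with no coda, so it is open.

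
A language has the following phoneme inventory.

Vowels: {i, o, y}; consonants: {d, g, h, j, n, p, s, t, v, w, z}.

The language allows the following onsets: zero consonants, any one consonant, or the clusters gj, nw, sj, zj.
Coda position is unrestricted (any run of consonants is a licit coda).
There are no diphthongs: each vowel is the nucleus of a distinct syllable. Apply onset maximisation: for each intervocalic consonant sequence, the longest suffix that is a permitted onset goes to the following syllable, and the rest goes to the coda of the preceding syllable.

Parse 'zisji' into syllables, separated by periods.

zi.sji

Vowels present: i, i; each is a nucleus, giving 2 syllables.
/i…i/ gap (V1→V2): cluster /sj/ — /sj/ is itself a permitted onset, so the whole cluster goes right; preceding coda = ∅.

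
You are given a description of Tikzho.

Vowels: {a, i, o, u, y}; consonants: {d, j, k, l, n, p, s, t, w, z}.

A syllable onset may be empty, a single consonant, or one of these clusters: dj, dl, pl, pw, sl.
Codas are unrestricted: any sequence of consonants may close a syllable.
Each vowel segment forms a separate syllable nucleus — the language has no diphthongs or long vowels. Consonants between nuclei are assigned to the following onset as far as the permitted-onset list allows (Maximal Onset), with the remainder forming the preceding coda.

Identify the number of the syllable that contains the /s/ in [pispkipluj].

1

The vowels are i, i, u — 3 nuclei, so 3 syllables.
σ1/σ2 boundary: cluster /spk/ — the longest permitted-onset suffix is /k/; onset = /k/, preceding coda = /sp/.
σ2/σ3 boundary: /pl/ is a licit onset in full, so it all attaches to the next syllable.
Result: pisp.ki.pluj.
The /s/ is in the coda of syllable 1 (/pisp/).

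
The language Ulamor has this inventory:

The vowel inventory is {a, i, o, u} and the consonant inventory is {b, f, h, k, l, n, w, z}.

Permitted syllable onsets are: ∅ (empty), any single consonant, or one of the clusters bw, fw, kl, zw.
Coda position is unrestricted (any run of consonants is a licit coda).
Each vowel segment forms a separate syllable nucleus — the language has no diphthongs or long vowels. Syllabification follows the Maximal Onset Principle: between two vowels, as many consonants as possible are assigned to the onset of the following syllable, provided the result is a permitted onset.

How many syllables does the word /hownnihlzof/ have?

Nuclei (vowels): o, i, o → 3 syllables.

3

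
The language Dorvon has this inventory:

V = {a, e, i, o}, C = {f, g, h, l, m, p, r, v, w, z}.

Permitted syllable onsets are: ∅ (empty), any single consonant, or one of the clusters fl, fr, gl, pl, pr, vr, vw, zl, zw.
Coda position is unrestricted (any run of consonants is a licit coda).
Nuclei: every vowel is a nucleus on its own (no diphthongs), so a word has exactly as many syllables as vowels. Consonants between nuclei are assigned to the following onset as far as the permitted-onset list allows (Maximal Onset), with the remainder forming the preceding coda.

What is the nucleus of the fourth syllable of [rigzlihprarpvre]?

e

Nuclei (vowels): i, i, a, e → 4 syllables.
The fourth nucleus (vowel 4 from the left) is /e/.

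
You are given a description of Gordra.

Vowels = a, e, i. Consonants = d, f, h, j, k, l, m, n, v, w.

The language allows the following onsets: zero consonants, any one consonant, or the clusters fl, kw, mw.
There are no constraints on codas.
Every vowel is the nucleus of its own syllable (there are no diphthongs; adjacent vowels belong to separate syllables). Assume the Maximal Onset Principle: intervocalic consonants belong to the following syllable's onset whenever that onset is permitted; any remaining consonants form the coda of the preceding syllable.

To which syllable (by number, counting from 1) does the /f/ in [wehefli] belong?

Nuclei (vowels): e, e, i → 3 syllables.
Between /e/ (V1) and /e/ (V2): /h/ is a single consonant, so it becomes the next onset.
Between /e/ (V2) and /i/ (V3): /fl/ is a licit onset in full, so it all attaches to the next syllable.
Putting it together: we.he.fli.
The /f/ is in the onset of syllable 3 (/fli/).

3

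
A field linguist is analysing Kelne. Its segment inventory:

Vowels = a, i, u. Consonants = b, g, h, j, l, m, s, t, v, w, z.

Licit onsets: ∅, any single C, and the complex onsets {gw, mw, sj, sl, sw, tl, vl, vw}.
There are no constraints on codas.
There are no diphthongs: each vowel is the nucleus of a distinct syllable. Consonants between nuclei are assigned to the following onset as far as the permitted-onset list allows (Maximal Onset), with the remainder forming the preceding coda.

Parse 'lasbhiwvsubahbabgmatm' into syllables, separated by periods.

Nuclei (vowels): a, i, u, a, a, a → 6 syllables.
/a…i/ gap (V1→V2): /sbh/ — longest licit onset from the right is /h/, leaving /sb/ as coda.
/i…u/ gap (V2→V3): /wvs/ — longest licit onset from the right is /s/, leaving /wv/ as coda.
/u…a/ gap (V3→V4): /b/ is a single consonant, so it becomes the next onset.
/a…a/ gap (V4→V5): /hb/ splits as /h/ + /b/ (/b/ is the longest suffix that is a licit onset).
/a…a/ gap (V5→V6): /bgm/ splits as /bg/ + /m/ (/m/ is the longest suffix that is a licit onset).

lasb.hiwv.su.bah.babg.matm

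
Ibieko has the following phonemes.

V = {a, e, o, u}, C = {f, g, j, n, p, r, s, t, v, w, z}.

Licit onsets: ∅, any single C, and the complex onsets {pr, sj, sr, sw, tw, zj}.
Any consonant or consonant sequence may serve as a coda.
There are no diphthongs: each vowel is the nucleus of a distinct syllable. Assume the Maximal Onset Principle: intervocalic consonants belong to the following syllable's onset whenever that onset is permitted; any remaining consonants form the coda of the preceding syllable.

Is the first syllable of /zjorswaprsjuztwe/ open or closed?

Nuclei (vowels): o, a, u, e → 4 syllables.
/o…a/ gap (V1→V2): /rsw/ splits as /r/ + /sw/ (/sw/ is the longest suffix that is a licit onset).
/a…u/ gap (V2→V3): /prsj/; trying suffixes from longest down, /sj/ is the first permitted one, so coda /pr/ | onset /sj/.
/u…e/ gap (V3→V4): /ztw/ — longest licit onset from the right is /tw/, leaving /z/ as coda.
Result: zjor.swapr.sjuz.twe.
Syllable 1 is /zjor/ with coda /r/, so it is closed.

closed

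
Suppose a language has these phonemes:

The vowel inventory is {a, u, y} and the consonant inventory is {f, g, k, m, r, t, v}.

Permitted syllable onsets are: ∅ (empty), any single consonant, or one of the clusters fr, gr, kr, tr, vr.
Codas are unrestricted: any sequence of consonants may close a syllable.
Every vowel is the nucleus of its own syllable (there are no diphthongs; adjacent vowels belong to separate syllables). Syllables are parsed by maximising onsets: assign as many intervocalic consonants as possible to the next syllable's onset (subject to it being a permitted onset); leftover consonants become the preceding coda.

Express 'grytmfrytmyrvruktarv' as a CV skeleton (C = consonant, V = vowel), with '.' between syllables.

CCVCC.CCVC.CVC.CCVC.CVCC

The vowels are y, y, y, u, a — 5 nuclei, so 5 syllables.
Between /y/ (V1) and /y/ (V2): cluster /tmfr/ — the longest permitted-onset suffix is /fr/; onset = /fr/, preceding coda = /tm/.
Between /y/ (V2) and /y/ (V3): cluster /tm/ — the longest permitted-onset suffix is /m/; onset = /m/, preceding coda = /t/.
Between /y/ (V3) and /u/ (V4): cluster /rvr/ — the longest permitted-onset suffix is /vr/; onset = /vr/, preceding coda = /r/.
Between /u/ (V4) and /a/ (V5): cluster /kt/ — the longest permitted-onset suffix is /t/; onset = /t/, preceding coda = /k/.
So the parse is grytm.fryt.myr.vruk.tarv.
Mapping each syllable to C/V: /grytm/ → CCVCC, /fryt/ → CCVC, /myr/ → CVC, /vruk/ → CCVC, /tarv/ → CVCC.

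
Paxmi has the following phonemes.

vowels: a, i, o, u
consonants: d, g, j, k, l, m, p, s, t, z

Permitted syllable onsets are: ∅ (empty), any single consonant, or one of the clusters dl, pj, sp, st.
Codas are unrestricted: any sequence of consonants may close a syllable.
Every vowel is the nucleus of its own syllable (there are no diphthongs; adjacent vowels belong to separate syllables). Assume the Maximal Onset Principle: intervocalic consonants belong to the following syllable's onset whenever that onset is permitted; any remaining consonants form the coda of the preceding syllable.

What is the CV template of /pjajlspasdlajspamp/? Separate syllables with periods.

The vowels are a, a, a, a — 4 nuclei, so 4 syllables.
/a…a/ gap (V1→V2): /jlsp/ splits as /jl/ + /sp/ (/sp/ is the longest suffix that is a licit onset).
/a…a/ gap (V2→V3): /sdl/ splits as /s/ + /dl/ (/dl/ is the longest suffix that is a licit onset).
/a…a/ gap (V3→V4): /jsp/ splits as /j/ + /sp/ (/sp/ is the longest suffix that is a licit onset).
Result: pjajl.spas.dlaj.spamp.
Mapping each syllable to C/V: /pjajl/ → CCVCC, /spas/ → CCVC, /dlaj/ → CCVC, /spamp/ → CCVCC.

CCVCC.CCVC.CCVC.CCVCC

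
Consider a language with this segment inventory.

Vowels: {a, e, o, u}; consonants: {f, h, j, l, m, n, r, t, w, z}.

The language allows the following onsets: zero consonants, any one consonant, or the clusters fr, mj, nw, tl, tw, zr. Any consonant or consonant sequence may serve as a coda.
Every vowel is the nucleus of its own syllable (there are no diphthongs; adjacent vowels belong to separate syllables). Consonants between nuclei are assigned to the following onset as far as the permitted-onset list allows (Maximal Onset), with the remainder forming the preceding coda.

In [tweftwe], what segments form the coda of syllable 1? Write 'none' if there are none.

The vowels are e, e — 2 nuclei, so 2 syllables.
/e…e/ gap (V1→V2): /ftw/ splits as /f/ + /tw/ (/tw/ is the longest suffix that is a licit onset).
Syllabification: twef.twe.
Syllable 1 is /twef/: onset /tw/, nucleus /e/, coda /f/.

f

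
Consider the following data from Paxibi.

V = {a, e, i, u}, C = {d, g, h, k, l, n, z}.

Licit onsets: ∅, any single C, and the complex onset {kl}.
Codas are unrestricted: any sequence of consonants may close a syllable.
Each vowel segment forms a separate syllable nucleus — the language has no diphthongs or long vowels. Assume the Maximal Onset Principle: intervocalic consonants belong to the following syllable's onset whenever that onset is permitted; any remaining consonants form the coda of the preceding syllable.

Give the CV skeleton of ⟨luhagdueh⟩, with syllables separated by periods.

Nuclei (vowels): u, a, u, e → 4 syllables.
V1 /u/ – V2 /a/: just /h/ — single C goes to the following onset.
V2 /a/ – V3 /u/: /gd/; trying suffixes from longest down, /d/ is the first permitted one, so coda /g/ | onset /d/.
V3 /u/ – V4 /e/: nothing intervenes; syllable break is V.V.
Result: lu.hag.du.eh.
Mapping each syllable to C/V: /lu/ → CV, /hag/ → CVC, /du/ → CV, /eh/ → VC.

CV.CVC.CV.VC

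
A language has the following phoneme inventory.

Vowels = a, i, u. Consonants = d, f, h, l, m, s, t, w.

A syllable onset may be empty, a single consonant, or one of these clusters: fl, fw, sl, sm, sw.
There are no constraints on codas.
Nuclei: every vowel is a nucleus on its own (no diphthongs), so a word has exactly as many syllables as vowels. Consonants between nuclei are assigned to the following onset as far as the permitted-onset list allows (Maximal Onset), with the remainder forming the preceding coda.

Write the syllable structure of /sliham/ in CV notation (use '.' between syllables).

CCV.CVC

The vowels are i, a — 2 nuclei, so 2 syllables.
V1 /i/ – V2 /a/: just /h/ — single C goes to the following onset.
Result: sli.ham.
Mapping each syllable to C/V: /sli/ → CCV, /ham/ → CVC.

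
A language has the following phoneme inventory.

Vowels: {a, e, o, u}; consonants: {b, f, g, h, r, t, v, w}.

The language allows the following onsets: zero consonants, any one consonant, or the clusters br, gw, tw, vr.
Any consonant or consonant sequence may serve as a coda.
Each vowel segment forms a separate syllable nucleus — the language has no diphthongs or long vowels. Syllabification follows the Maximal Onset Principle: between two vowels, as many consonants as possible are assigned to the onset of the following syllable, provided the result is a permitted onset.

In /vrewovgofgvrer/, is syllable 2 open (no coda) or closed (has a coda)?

The vowels are e, o, o, e — 4 nuclei, so 4 syllables.
σ1/σ2 boundary: /w/ is a single consonant, so it becomes the next onset.
σ2/σ3 boundary: /vg/ — longest licit onset from the right is /g/, leaving /v/ as coda.
σ3/σ4 boundary: /fgvr/ splits as /fg/ + /vr/ (/vr/ is the longest suffix that is a licit onset).
Result: vre.wov.gofg.vrer.
Syllable 2 is /wov/ with coda /v/, so it is closed.

closed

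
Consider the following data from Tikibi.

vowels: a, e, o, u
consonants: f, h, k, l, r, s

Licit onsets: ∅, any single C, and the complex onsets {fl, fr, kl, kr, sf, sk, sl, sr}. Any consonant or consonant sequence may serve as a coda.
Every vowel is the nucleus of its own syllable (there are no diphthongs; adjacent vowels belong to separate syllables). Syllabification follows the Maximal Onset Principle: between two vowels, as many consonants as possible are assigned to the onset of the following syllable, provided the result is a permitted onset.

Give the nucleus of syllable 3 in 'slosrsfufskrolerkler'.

o

The vowels are o, u, o, e, e — 5 nuclei, so 5 syllables.
The third nucleus (vowel 3 from the left) is /o/.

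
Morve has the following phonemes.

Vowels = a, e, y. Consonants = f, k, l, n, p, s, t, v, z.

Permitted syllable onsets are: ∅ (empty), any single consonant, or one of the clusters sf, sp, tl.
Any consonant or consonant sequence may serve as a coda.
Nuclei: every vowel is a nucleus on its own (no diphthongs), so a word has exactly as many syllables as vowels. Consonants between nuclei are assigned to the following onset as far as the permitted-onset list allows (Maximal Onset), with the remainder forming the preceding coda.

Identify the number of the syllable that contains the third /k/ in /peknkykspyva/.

The vowels are e, y, y, a — 4 nuclei, so 4 syllables.
Between /e/ (V1) and /y/ (V2): /knk/; trying suffixes from longest down, /k/ is the first permitted one, so coda /kn/ | onset /k/.
Between /y/ (V2) and /y/ (V3): cluster /ksp/ — the longest permitted-onset suffix is /sp/; onset = /sp/, preceding coda = /k/.
Between /y/ (V3) and /a/ (V4): /v/ → onset of the next syllable (single consonants are always licit onsets).
So the parse is pekn.kyk.spy.va.
The third /k/ is in the coda of syllable 2 (/kyk/).

2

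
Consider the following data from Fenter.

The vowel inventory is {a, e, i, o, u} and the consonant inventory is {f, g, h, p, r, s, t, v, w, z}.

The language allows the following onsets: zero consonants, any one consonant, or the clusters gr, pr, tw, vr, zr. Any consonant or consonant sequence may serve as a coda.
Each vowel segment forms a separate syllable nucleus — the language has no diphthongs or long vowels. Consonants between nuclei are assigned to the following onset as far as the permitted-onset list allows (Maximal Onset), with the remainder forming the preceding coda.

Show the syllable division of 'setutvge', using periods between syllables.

Vowels present: e, u, e; each is a nucleus, giving 3 syllables.
Between /e/ (V1) and /u/ (V2): /t/ is a single consonant, so it becomes the next onset.
Between /u/ (V2) and /e/ (V3): /tvg/; trying suffixes from longest down, /g/ is the first permitted one, so coda /tv/ | onset /g/.

se.tutv.ge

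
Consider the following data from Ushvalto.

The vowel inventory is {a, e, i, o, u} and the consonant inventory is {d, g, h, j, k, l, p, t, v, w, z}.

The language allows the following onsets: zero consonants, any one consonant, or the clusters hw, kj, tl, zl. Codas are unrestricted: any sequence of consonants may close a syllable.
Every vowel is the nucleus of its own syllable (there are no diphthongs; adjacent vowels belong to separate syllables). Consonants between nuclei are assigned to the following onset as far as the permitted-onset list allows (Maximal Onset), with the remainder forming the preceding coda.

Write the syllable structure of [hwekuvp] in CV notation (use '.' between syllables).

Nuclei (vowels): e, u → 2 syllables.
V1 /e/ – V2 /u/: /k/ is a single consonant, so it becomes the next onset.
Syllabification: hwe.kuvp.
Mapping each syllable to C/V: /hwe/ → CCV, /kuvp/ → CVCC.

CCV.CVCC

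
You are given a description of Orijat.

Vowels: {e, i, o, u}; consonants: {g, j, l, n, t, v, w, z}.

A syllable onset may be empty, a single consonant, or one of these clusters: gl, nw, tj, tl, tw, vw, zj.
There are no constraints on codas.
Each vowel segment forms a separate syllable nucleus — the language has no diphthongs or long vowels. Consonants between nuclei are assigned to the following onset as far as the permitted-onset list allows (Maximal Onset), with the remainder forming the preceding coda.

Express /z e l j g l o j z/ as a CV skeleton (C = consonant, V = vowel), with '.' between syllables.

Vowels present: e, o; each is a nucleus, giving 2 syllables.
/e…o/ gap (V1→V2): /ljgl/; trying suffixes from longest down, /gl/ is the first permitted one, so coda /lj/ | onset /gl/.
Putting it together: zelj.glojz.
Mapping each syllable to C/V: /zelj/ → CVCC, /glojz/ → CCVCC.

CVCC.CCVCC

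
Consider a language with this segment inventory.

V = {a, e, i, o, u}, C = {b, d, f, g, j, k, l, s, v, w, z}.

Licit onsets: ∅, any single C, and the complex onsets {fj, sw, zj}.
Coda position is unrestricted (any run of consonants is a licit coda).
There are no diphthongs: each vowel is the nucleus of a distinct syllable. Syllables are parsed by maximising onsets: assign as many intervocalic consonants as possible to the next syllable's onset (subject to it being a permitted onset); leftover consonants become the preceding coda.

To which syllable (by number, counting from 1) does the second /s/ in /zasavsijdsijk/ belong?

3

Nuclei (vowels): a, a, i, i → 4 syllables.
V1 /a/ – V2 /a/: /s/ is a single consonant, so it becomes the next onset.
V2 /a/ – V3 /i/: /vs/ — longest licit onset from the right is /s/, leaving /v/ as coda.
V3 /i/ – V4 /i/: cluster /jds/ — the longest permitted-onset suffix is /s/; onset = /s/, preceding coda = /jd/.
So the parse is za.sav.sijd.sijk.
The second /s/ is in the onset of syllable 3 (/sijd/).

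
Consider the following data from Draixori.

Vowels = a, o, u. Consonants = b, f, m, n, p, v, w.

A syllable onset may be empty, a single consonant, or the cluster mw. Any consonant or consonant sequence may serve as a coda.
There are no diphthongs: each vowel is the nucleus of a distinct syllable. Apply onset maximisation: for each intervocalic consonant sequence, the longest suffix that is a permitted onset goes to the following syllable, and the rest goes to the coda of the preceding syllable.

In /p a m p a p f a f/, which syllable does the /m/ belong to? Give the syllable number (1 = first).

1

The vowels are a, a, a — 3 nuclei, so 3 syllables.
Between /a/ (V1) and /a/ (V2): cluster /mp/ — the longest permitted-onset suffix is /p/; onset = /p/, preceding coda = /m/.
Between /a/ (V2) and /a/ (V3): /pf/ — longest licit onset from the right is /f/, leaving /p/ as coda.
So the parse is pam.pap.faf.
The /m/ is in the coda of syllable 1 (/pam/).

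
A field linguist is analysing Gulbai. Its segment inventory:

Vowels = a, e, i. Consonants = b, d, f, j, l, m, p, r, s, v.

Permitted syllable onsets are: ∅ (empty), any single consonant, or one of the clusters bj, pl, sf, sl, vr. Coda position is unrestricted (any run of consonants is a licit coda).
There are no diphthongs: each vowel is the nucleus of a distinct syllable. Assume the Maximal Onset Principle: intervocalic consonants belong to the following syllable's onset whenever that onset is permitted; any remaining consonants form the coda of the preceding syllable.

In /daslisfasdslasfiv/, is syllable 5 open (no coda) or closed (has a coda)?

closed

The vowels are a, i, a, a, i — 5 nuclei, so 5 syllables.
/a…i/ gap (V1→V2): /sl/ — entire cluster is a permitted onset → onset /sl/, coda ∅.
/i…a/ gap (V2→V3): /sf/ is a licit onset in full, so it all attaches to the next syllable.
/a…a/ gap (V3→V4): /sdsl/; trying suffixes from longest down, /sl/ is the first permitted one, so coda /sd/ | onset /sl/.
/a…i/ gap (V4→V5): cluster /sf/ — /sf/ is itself a permitted onset, so the whole cluster goes right; preceding coda = ∅.
Putting it together: da.sli.sfasd.sla.sfiv.
Syllable 5 is /sfiv/ with coda /v/, so it is closed.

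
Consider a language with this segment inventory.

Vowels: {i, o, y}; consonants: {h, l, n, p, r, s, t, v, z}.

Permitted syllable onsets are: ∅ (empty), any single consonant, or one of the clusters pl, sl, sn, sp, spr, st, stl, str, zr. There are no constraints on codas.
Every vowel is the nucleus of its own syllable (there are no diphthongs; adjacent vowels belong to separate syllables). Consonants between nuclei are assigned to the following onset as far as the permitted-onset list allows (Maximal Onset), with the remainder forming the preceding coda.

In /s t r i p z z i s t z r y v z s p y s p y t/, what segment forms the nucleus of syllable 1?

i

Vowels present: i, i, y, y, y; each is a nucleus, giving 5 syllables.
The first nucleus (vowel 1 from the left) is /i/.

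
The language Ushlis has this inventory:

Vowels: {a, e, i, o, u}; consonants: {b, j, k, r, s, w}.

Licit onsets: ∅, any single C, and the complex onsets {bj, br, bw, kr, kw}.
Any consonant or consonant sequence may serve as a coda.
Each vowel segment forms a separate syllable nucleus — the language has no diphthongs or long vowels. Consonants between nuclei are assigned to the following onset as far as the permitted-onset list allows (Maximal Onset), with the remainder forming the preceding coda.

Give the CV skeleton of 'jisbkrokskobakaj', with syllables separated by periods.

The vowels are i, o, o, a, a — 5 nuclei, so 5 syllables.
/i…o/ gap (V1→V2): cluster /sbkr/ — the longest permitted-onset suffix is /kr/; onset = /kr/, preceding coda = /sb/.
/o…o/ gap (V2→V3): /ksk/ — longest licit onset from the right is /k/, leaving /ks/ as coda.
/o…a/ gap (V3→V4): just /b/ — single C goes to the following onset.
/a…a/ gap (V4→V5): just /k/ — single C goes to the following onset.
Syllabification: jisb.kroks.ko.ba.kaj.
Mapping each syllable to C/V: /jisb/ → CVCC, /kroks/ → CCVCC, /ko/ → CV, /ba/ → CV, /kaj/ → CVC.

CVCC.CCVCC.CV.CV.CVC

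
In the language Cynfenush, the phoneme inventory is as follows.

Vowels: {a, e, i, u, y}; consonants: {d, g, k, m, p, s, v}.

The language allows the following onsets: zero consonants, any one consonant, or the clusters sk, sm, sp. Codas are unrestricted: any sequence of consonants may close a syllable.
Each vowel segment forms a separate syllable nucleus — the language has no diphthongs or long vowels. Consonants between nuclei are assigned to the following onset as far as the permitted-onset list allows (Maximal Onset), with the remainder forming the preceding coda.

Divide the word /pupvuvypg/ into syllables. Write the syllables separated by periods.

pup.vu.vypg

Vowels present: u, u, y; each is a nucleus, giving 3 syllables.
/u…u/ gap (V1→V2): /pv/ — longest licit onset from the right is /v/, leaving /p/ as coda.
/u…y/ gap (V2→V3): /v/ → onset of the next syllable (single consonants are always licit onsets).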